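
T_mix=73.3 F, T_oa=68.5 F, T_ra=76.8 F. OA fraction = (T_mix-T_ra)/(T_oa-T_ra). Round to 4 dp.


frac = (73.3 - 76.8) / (68.5 - 76.8) = 0.4217

0.4217


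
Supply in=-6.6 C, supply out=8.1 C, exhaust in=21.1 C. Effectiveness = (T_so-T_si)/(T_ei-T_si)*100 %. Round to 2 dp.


eff = (8.1-(-6.6))/(21.1-(-6.6))*100 = 53.07 %

53.07 %


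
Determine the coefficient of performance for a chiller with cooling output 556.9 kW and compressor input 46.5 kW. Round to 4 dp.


COP = 556.9 / 46.5 = 11.9763

11.9763


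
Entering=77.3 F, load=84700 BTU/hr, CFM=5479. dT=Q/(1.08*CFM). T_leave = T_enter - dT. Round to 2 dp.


dT = 84700/(1.08*5479) = 14.3139
T_leave = 77.3 - 14.3139 = 62.99 F

62.99 F


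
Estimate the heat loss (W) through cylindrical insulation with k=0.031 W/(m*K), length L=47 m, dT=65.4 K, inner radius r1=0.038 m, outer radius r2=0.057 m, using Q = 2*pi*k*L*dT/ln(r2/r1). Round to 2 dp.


Q = 2*pi*0.031*47*65.4/ln(0.057/0.038) = 1476.60 W

1476.60 W


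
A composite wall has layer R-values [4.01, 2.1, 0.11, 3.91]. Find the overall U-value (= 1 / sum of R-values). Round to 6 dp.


R_total = 4.01 + 2.1 + 0.11 + 3.91 = 10.13
U = 1/10.13 = 0.098717

0.098717


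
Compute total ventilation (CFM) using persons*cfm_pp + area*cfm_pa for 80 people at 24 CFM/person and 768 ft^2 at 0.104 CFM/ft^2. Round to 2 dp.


Total = 80*24 + 768*0.104 = 1999.87 CFM

1999.87 CFM


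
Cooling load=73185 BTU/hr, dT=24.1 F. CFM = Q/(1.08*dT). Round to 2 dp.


CFM = 73185 / (1.08 * 24.1) = 2811.78

2811.78 CFM


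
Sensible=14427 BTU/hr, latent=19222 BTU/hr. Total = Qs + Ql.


Qt = 14427 + 19222 = 33649 BTU/hr

33649 BTU/hr


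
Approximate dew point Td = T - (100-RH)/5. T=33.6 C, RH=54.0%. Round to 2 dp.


Td = 33.6 - (100-54.0)/5 = 24.40 C

24.40 C


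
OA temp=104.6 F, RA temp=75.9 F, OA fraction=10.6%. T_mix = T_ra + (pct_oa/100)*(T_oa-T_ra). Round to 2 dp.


T_mix = 75.9 + (10.6/100)*(104.6-75.9) = 78.94 F

78.94 F


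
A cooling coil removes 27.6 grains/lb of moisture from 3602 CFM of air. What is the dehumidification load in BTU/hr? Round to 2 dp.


Q = 0.68 * 3602 * 27.6 = 67602.34 BTU/hr

67602.34 BTU/hr


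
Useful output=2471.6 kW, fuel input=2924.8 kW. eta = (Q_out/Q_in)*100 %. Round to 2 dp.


eta = (2471.6/2924.8)*100 = 84.50 %

84.50 %


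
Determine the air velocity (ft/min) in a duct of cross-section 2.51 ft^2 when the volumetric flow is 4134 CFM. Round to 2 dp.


V = 4134 / 2.51 = 1647.01 ft/min

1647.01 ft/min


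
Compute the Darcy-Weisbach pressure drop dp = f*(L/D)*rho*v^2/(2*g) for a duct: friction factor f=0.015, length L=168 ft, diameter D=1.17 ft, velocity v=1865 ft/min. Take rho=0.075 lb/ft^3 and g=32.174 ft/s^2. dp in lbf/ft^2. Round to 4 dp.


v_fps = 1865/60 = 31.0833 ft/s
dp = 0.015*(168/1.17)*0.075*31.0833^2/(2*32.174) = 2.4255 lbf/ft^2

2.4255 lbf/ft^2


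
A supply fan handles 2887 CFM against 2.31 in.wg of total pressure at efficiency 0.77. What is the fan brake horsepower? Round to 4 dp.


BHP = 2887 * 2.31 / (6356 * 0.77) = 1.3626 hp

1.3626 hp


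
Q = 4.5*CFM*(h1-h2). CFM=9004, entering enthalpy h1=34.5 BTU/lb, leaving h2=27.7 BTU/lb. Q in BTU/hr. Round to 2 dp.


Q = 4.5 * 9004 * (34.5 - 27.7) = 275522.40 BTU/hr

275522.40 BTU/hr


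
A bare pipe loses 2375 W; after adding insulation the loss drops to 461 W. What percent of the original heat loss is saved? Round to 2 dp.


Savings = ((2375-461)/2375)*100 = 80.59 %

80.59 %


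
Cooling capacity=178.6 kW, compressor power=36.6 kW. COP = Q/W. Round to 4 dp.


COP = 178.6 / 36.6 = 4.8798

4.8798


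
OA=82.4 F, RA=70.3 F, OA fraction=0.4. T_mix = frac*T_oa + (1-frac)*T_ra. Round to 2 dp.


T_mix = 0.4*82.4 + 0.6*70.3 = 75.14 F

75.14 F


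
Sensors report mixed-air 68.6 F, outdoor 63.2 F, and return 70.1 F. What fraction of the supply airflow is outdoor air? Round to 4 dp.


frac = (68.6 - 70.1) / (63.2 - 70.1) = 0.2174

0.2174


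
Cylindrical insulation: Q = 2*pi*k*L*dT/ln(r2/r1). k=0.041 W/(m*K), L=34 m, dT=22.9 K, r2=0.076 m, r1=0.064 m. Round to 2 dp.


Q = 2*pi*0.041*34*22.9/ln(0.076/0.064) = 1167.15 W

1167.15 W


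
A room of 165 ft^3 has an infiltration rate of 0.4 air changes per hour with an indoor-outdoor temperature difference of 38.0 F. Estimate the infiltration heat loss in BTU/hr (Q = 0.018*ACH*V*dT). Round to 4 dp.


Q = 0.018 * 0.4 * 165 * 38.0 = 45.1440 BTU/hr

45.1440 BTU/hr


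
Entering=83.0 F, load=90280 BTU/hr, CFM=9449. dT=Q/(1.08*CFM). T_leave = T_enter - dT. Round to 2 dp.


dT = 90280/(1.08*9449) = 8.8467
T_leave = 83.0 - 8.8467 = 74.15 F

74.15 F


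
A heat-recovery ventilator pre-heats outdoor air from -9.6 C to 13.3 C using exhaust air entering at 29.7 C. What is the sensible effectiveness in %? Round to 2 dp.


eff = (13.3-(-9.6))/(29.7-(-9.6))*100 = 58.27 %

58.27 %


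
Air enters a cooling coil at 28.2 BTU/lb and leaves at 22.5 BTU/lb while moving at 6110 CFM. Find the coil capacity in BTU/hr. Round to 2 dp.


Q = 4.5 * 6110 * (28.2 - 22.5) = 156721.50 BTU/hr

156721.50 BTU/hr


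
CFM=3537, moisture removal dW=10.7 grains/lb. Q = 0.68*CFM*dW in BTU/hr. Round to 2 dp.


Q = 0.68 * 3537 * 10.7 = 25735.21 BTU/hr

25735.21 BTU/hr


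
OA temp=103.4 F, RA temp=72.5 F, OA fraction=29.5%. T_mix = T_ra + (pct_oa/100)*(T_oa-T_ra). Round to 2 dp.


T_mix = 72.5 + (29.5/100)*(103.4-72.5) = 81.62 F

81.62 F


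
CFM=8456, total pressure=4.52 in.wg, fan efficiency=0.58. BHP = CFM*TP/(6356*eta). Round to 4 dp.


BHP = 8456 * 4.52 / (6356 * 0.58) = 10.3679 hp

10.3679 hp


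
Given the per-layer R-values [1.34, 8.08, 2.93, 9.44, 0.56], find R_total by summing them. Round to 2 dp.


R_total = 1.34 + 8.08 + 2.93 + 9.44 + 0.56 = 22.35

22.35


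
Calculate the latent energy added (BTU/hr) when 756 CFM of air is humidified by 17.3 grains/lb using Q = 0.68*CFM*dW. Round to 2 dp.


Q = 0.68 * 756 * 17.3 = 8893.58 BTU/hr

8893.58 BTU/hr


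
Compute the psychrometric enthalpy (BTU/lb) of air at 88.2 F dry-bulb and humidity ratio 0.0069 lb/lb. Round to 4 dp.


h = 0.24*88.2 + 0.0069*(1061+0.444*88.2) = 28.7591 BTU/lb

28.7591 BTU/lb


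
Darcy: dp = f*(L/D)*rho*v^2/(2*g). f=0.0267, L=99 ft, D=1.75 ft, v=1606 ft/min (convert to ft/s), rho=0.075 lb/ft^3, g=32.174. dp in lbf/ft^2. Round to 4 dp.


v_fps = 1606/60 = 26.7667 ft/s
dp = 0.0267*(99/1.75)*0.075*26.7667^2/(2*32.174) = 1.2613 lbf/ft^2

1.2613 lbf/ft^2


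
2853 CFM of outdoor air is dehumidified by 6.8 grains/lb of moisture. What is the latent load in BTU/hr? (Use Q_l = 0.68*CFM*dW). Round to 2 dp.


Q = 0.68 * 2853 * 6.8 = 13192.27 BTU/hr

13192.27 BTU/hr


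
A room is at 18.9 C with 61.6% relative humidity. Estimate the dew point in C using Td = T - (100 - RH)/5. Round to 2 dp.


Td = 18.9 - (100-61.6)/5 = 11.22 C

11.22 C


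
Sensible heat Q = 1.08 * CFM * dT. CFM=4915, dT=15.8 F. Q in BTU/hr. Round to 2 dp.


Q = 1.08 * 4915 * 15.8 = 83869.56 BTU/hr

83869.56 BTU/hr


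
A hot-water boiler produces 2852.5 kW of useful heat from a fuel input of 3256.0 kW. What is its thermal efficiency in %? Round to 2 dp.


eta = (2852.5/3256.0)*100 = 87.61 %

87.61 %


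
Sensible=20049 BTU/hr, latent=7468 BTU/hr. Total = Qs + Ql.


Qt = 20049 + 7468 = 27517 BTU/hr

27517 BTU/hr


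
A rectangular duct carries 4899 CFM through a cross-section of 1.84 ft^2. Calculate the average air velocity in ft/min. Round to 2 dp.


V = 4899 / 1.84 = 2662.50 ft/min

2662.50 ft/min


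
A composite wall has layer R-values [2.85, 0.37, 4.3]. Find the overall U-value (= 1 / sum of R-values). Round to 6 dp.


R_total = 2.85 + 0.37 + 4.3 = 7.52
U = 1/7.52 = 0.132979

0.132979


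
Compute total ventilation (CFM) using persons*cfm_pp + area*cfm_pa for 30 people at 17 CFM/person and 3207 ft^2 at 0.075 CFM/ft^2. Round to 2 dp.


Total = 30*17 + 3207*0.075 = 750.53 CFM

750.53 CFM


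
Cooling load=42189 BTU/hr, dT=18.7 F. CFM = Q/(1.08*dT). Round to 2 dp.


CFM = 42189 / (1.08 * 18.7) = 2088.98

2088.98 CFM


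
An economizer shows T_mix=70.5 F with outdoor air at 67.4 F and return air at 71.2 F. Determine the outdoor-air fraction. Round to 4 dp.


frac = (70.5 - 71.2) / (67.4 - 71.2) = 0.1842

0.1842


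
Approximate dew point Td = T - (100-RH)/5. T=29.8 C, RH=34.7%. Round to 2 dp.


Td = 29.8 - (100-34.7)/5 = 16.74 C

16.74 C


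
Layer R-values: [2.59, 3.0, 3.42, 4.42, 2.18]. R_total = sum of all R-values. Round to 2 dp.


R_total = 2.59 + 3.0 + 3.42 + 4.42 + 2.18 = 15.61

15.61


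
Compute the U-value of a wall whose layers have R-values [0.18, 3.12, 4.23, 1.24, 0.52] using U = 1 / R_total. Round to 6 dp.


R_total = 0.18 + 3.12 + 4.23 + 1.24 + 0.52 = 9.29
U = 1/9.29 = 0.107643

0.107643


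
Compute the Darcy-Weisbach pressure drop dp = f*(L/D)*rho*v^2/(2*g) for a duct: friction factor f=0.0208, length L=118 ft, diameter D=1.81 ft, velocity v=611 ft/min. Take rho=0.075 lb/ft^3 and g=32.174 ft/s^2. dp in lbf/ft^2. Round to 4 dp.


v_fps = 611/60 = 10.1833 ft/s
dp = 0.0208*(118/1.81)*0.075*10.1833^2/(2*32.174) = 0.1639 lbf/ft^2

0.1639 lbf/ft^2


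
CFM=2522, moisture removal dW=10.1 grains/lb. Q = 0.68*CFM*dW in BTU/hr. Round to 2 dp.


Q = 0.68 * 2522 * 10.1 = 17321.10 BTU/hr

17321.10 BTU/hr


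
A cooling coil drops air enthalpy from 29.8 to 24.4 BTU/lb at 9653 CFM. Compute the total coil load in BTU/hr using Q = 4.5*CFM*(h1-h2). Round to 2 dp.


Q = 4.5 * 9653 * (29.8 - 24.4) = 234567.90 BTU/hr

234567.90 BTU/hr


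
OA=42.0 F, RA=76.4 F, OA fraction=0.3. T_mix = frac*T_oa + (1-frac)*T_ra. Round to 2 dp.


T_mix = 0.3*42.0 + 0.7*76.4 = 66.08 F

66.08 F


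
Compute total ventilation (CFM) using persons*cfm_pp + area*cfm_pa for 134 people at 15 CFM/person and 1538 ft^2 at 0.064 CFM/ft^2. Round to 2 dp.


Total = 134*15 + 1538*0.064 = 2108.43 CFM

2108.43 CFM


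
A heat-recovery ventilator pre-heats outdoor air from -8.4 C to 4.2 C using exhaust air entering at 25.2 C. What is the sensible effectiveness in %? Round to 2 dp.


eff = (4.2-(-8.4))/(25.2-(-8.4))*100 = 37.50 %

37.50 %


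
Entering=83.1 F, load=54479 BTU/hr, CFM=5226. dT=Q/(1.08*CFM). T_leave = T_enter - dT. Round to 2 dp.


dT = 54479/(1.08*5226) = 9.6524
T_leave = 83.1 - 9.6524 = 73.45 F

73.45 F


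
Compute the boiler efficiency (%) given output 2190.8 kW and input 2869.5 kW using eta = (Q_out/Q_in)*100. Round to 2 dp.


eta = (2190.8/2869.5)*100 = 76.35 %

76.35 %


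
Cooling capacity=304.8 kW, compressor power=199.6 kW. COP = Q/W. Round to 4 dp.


COP = 304.8 / 199.6 = 1.5271

1.5271


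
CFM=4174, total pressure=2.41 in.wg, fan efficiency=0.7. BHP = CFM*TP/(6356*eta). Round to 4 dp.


BHP = 4174 * 2.41 / (6356 * 0.7) = 2.2609 hp

2.2609 hp


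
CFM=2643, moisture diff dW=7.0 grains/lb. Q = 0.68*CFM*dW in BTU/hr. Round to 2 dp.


Q = 0.68 * 2643 * 7.0 = 12580.68 BTU/hr

12580.68 BTU/hr


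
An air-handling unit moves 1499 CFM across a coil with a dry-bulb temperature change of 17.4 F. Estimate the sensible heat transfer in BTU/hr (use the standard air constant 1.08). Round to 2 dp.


Q = 1.08 * 1499 * 17.4 = 28169.21 BTU/hr

28169.21 BTU/hr


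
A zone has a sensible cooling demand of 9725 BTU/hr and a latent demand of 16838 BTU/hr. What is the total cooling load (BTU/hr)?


Qt = 9725 + 16838 = 26563 BTU/hr

26563 BTU/hr


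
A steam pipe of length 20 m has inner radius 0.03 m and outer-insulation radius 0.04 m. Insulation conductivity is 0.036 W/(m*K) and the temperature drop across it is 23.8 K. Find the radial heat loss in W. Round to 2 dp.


Q = 2*pi*0.036*20*23.8/ln(0.04/0.03) = 374.26 W

374.26 W


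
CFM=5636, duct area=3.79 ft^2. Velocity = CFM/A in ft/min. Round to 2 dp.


V = 5636 / 3.79 = 1487.07 ft/min

1487.07 ft/min


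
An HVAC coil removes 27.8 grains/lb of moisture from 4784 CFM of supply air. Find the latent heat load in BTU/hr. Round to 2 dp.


Q = 0.68 * 4784 * 27.8 = 90436.74 BTU/hr

90436.74 BTU/hr


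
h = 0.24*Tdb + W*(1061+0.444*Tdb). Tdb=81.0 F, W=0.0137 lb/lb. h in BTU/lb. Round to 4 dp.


h = 0.24*81.0 + 0.0137*(1061+0.444*81.0) = 34.4684 BTU/lb

34.4684 BTU/lb


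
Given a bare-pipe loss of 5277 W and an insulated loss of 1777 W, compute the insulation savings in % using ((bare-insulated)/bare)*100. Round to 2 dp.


Savings = ((5277-1777)/5277)*100 = 66.33 %

66.33 %


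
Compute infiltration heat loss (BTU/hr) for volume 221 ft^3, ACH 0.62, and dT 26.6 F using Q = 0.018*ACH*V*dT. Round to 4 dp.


Q = 0.018 * 0.62 * 221 * 26.6 = 65.6052 BTU/hr

65.6052 BTU/hr


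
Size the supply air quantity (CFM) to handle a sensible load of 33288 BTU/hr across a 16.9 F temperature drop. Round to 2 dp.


CFM = 33288 / (1.08 * 16.9) = 1823.80

1823.80 CFM


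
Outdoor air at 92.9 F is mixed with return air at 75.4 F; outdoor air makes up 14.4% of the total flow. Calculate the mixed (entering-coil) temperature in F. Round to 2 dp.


T_mix = 75.4 + (14.4/100)*(92.9-75.4) = 77.92 F

77.92 F


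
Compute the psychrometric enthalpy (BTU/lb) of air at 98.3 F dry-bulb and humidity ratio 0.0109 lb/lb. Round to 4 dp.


h = 0.24*98.3 + 0.0109*(1061+0.444*98.3) = 35.6326 BTU/lb

35.6326 BTU/lb


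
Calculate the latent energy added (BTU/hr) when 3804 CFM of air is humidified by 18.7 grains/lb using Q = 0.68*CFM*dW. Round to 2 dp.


Q = 0.68 * 3804 * 18.7 = 48371.66 BTU/hr

48371.66 BTU/hr


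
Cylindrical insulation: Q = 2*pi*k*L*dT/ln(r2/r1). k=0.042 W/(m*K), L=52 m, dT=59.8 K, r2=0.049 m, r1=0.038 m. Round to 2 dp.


Q = 2*pi*0.042*52*59.8/ln(0.049/0.038) = 3227.75 W

3227.75 W


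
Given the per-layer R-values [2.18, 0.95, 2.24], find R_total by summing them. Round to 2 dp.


R_total = 2.18 + 0.95 + 2.24 = 5.37

5.37


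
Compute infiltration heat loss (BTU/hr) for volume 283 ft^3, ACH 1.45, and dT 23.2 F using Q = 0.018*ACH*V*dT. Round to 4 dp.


Q = 0.018 * 1.45 * 283 * 23.2 = 171.3622 BTU/hr

171.3622 BTU/hr


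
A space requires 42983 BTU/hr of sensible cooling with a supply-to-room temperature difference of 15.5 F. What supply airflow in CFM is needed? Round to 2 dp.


CFM = 42983 / (1.08 * 15.5) = 2567.68

2567.68 CFM


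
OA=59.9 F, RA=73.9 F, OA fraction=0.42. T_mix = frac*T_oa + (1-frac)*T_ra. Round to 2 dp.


T_mix = 0.42*59.9 + 0.58*73.9 = 68.02 F

68.02 F


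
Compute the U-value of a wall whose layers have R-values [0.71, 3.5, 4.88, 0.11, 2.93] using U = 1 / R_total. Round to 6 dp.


R_total = 0.71 + 3.5 + 4.88 + 0.11 + 2.93 = 12.13
U = 1/12.13 = 0.082440

0.082440


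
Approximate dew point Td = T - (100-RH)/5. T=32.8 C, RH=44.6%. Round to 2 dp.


Td = 32.8 - (100-44.6)/5 = 21.72 C

21.72 C


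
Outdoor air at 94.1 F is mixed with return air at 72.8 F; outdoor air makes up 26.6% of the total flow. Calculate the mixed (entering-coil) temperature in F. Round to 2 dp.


T_mix = 72.8 + (26.6/100)*(94.1-72.8) = 78.47 F

78.47 F


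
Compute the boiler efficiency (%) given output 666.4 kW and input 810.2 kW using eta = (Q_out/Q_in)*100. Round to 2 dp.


eta = (666.4/810.2)*100 = 82.25 %

82.25 %


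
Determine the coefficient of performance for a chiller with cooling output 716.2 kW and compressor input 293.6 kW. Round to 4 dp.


COP = 716.2 / 293.6 = 2.4394

2.4394


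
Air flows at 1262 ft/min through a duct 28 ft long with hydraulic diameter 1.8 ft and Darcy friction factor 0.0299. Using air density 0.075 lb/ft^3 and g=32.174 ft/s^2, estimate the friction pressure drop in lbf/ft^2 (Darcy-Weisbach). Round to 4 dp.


v_fps = 1262/60 = 21.0333 ft/s
dp = 0.0299*(28/1.8)*0.075*21.0333^2/(2*32.174) = 0.2398 lbf/ft^2

0.2398 lbf/ft^2


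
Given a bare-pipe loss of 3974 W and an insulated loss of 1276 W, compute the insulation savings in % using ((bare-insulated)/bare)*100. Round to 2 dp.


Savings = ((3974-1276)/3974)*100 = 67.89 %

67.89 %


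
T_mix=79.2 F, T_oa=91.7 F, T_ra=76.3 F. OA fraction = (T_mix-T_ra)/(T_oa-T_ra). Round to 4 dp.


frac = (79.2 - 76.3) / (91.7 - 76.3) = 0.1883

0.1883


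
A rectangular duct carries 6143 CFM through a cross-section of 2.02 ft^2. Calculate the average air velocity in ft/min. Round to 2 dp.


V = 6143 / 2.02 = 3041.09 ft/min

3041.09 ft/min


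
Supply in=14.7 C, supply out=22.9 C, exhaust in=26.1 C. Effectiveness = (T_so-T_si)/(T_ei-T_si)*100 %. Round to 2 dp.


eff = (22.9-14.7)/(26.1-14.7)*100 = 71.93 %

71.93 %


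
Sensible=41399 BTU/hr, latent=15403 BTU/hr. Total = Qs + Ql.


Qt = 41399 + 15403 = 56802 BTU/hr

56802 BTU/hr


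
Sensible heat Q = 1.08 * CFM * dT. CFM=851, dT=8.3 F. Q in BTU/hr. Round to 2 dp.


Q = 1.08 * 851 * 8.3 = 7628.36 BTU/hr

7628.36 BTU/hr


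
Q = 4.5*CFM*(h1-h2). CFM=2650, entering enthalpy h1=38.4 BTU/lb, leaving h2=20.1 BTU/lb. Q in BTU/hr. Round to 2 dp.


Q = 4.5 * 2650 * (38.4 - 20.1) = 218227.50 BTU/hr

218227.50 BTU/hr


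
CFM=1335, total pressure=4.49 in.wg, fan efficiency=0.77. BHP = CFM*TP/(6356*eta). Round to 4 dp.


BHP = 1335 * 4.49 / (6356 * 0.77) = 1.2248 hp

1.2248 hp


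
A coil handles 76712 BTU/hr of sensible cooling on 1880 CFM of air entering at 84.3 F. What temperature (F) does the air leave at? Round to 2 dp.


dT = 76712/(1.08*1880) = 37.7817
T_leave = 84.3 - 37.7817 = 46.52 F

46.52 F


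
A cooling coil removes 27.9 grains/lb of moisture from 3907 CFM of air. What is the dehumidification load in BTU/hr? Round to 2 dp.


Q = 0.68 * 3907 * 27.9 = 74123.60 BTU/hr

74123.60 BTU/hr


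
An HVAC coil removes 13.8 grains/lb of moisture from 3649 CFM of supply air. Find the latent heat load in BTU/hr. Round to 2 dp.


Q = 0.68 * 3649 * 13.8 = 34242.22 BTU/hr

34242.22 BTU/hr


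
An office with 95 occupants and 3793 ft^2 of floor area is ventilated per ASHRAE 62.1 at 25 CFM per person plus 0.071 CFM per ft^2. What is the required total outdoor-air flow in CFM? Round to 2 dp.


Total = 95*25 + 3793*0.071 = 2644.30 CFM

2644.30 CFM


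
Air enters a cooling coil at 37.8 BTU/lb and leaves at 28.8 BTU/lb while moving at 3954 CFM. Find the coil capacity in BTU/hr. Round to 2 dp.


Q = 4.5 * 3954 * (37.8 - 28.8) = 160137.00 BTU/hr

160137.00 BTU/hr


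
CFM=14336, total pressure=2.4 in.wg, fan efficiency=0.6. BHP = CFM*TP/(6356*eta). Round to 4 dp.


BHP = 14336 * 2.4 / (6356 * 0.6) = 9.0220 hp

9.0220 hp


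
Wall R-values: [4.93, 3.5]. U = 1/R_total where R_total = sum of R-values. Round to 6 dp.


R_total = 4.93 + 3.5 = 8.43
U = 1/8.43 = 0.118624

0.118624


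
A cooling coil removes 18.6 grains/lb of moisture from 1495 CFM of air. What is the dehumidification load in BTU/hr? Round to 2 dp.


Q = 0.68 * 1495 * 18.6 = 18908.76 BTU/hr

18908.76 BTU/hr


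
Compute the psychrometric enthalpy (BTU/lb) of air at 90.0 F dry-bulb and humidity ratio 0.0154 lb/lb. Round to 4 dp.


h = 0.24*90.0 + 0.0154*(1061+0.444*90.0) = 38.5548 BTU/lb

38.5548 BTU/lb


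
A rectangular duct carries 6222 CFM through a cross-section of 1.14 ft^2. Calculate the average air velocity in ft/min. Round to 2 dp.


V = 6222 / 1.14 = 5457.89 ft/min

5457.89 ft/min


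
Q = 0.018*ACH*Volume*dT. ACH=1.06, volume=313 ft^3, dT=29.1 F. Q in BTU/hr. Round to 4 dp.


Q = 0.018 * 1.06 * 313 * 29.1 = 173.7864 BTU/hr

173.7864 BTU/hr


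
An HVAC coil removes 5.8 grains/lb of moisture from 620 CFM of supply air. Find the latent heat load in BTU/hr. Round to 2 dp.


Q = 0.68 * 620 * 5.8 = 2445.28 BTU/hr

2445.28 BTU/hr


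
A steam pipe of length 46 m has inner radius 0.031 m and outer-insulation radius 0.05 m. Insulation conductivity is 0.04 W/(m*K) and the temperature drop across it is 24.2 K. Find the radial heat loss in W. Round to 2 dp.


Q = 2*pi*0.04*46*24.2/ln(0.05/0.031) = 585.27 W

585.27 W


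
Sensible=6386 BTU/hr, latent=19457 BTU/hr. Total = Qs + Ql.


Qt = 6386 + 19457 = 25843 BTU/hr

25843 BTU/hr


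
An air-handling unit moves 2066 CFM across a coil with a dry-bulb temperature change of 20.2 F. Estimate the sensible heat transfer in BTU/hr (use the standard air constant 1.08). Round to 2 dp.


Q = 1.08 * 2066 * 20.2 = 45071.86 BTU/hr

45071.86 BTU/hr


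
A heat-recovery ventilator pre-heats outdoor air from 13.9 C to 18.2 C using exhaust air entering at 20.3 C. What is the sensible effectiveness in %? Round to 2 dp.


eff = (18.2-13.9)/(20.3-13.9)*100 = 67.19 %

67.19 %


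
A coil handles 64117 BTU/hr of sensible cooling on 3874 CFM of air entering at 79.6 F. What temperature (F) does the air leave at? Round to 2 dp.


dT = 64117/(1.08*3874) = 15.3246
T_leave = 79.6 - 15.3246 = 64.28 F

64.28 F


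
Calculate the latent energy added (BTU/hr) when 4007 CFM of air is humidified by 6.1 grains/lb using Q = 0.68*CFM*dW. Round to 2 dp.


Q = 0.68 * 4007 * 6.1 = 16621.04 BTU/hr

16621.04 BTU/hr


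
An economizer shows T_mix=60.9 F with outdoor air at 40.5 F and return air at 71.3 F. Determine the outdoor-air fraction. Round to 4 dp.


frac = (60.9 - 71.3) / (40.5 - 71.3) = 0.3377

0.3377


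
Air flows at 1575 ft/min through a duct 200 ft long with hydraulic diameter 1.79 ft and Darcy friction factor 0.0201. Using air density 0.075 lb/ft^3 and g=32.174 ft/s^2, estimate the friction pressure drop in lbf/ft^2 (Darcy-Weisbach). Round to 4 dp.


v_fps = 1575/60 = 26.25 ft/s
dp = 0.0201*(200/1.79)*0.075*26.25^2/(2*32.174) = 1.8037 lbf/ft^2

1.8037 lbf/ft^2


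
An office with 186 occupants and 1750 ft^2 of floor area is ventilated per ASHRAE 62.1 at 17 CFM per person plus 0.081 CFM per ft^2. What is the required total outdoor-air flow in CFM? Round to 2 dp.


Total = 186*17 + 1750*0.081 = 3303.75 CFM

3303.75 CFM


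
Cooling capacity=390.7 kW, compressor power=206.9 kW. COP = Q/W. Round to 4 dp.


COP = 390.7 / 206.9 = 1.8884

1.8884


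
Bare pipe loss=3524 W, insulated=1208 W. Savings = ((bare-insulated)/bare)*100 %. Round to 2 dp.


Savings = ((3524-1208)/3524)*100 = 65.72 %

65.72 %


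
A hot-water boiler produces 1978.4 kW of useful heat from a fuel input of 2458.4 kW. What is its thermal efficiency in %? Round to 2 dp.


eta = (1978.4/2458.4)*100 = 80.48 %

80.48 %


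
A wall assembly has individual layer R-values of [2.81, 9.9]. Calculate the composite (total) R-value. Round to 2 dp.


R_total = 2.81 + 9.9 = 12.71

12.71


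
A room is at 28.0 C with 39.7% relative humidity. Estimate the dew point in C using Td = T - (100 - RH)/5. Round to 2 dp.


Td = 28.0 - (100-39.7)/5 = 15.94 C

15.94 C


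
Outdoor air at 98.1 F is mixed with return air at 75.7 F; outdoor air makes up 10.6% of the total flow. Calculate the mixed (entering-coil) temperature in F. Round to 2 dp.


T_mix = 75.7 + (10.6/100)*(98.1-75.7) = 78.07 F

78.07 F


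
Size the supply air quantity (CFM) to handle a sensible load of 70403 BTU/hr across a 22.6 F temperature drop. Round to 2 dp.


CFM = 70403 / (1.08 * 22.6) = 2884.42

2884.42 CFM


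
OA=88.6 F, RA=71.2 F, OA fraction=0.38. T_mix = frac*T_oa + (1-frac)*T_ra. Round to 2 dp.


T_mix = 0.38*88.6 + 0.62*71.2 = 77.81 F

77.81 F


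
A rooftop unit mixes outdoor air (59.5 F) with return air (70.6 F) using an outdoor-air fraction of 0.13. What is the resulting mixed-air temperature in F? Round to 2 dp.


T_mix = 0.13*59.5 + 0.87*70.6 = 69.16 F

69.16 F


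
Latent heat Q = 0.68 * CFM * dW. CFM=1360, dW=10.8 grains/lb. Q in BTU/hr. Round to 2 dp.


Q = 0.68 * 1360 * 10.8 = 9987.84 BTU/hr

9987.84 BTU/hr


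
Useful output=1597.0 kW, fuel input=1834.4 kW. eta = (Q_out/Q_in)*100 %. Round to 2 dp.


eta = (1597.0/1834.4)*100 = 87.06 %

87.06 %


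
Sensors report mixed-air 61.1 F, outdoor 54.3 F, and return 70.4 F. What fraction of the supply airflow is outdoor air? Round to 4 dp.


frac = (61.1 - 70.4) / (54.3 - 70.4) = 0.5776

0.5776


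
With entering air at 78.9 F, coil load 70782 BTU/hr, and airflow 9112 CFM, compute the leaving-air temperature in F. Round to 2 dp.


dT = 70782/(1.08*9112) = 7.1926
T_leave = 78.9 - 7.1926 = 71.71 F

71.71 F


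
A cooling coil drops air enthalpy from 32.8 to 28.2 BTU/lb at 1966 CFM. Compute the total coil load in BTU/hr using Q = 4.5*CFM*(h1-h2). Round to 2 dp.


Q = 4.5 * 1966 * (32.8 - 28.2) = 40696.20 BTU/hr

40696.20 BTU/hr


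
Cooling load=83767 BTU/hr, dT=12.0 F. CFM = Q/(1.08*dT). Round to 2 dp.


CFM = 83767 / (1.08 * 12.0) = 6463.50

6463.50 CFM


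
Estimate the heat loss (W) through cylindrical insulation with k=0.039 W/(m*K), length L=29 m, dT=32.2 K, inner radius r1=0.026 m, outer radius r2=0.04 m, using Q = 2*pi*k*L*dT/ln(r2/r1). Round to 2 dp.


Q = 2*pi*0.039*29*32.2/ln(0.04/0.026) = 531.18 W

531.18 W


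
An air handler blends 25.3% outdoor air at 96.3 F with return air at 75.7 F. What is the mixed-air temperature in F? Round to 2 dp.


T_mix = 75.7 + (25.3/100)*(96.3-75.7) = 80.91 F

80.91 F


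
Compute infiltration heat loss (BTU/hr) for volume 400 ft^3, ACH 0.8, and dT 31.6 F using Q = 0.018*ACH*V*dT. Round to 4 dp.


Q = 0.018 * 0.8 * 400 * 31.6 = 182.0160 BTU/hr

182.0160 BTU/hr


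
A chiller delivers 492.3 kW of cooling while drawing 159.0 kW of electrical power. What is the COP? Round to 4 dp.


COP = 492.3 / 159.0 = 3.0962

3.0962


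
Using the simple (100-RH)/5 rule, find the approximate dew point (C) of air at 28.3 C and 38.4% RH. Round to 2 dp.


Td = 28.3 - (100-38.4)/5 = 15.98 C

15.98 C


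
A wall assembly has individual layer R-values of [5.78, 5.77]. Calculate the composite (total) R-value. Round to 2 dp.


R_total = 5.78 + 5.77 = 11.55

11.55


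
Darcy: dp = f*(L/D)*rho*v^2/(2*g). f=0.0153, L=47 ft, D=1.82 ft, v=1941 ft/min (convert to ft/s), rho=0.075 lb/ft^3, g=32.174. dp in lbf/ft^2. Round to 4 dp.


v_fps = 1941/60 = 32.35 ft/s
dp = 0.0153*(47/1.82)*0.075*32.35^2/(2*32.174) = 0.4819 lbf/ft^2

0.4819 lbf/ft^2


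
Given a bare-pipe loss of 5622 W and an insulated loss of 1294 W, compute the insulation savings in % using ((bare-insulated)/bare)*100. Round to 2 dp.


Savings = ((5622-1294)/5622)*100 = 76.98 %

76.98 %


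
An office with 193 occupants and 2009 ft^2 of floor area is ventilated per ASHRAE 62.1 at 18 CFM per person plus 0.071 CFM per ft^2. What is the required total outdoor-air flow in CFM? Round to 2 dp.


Total = 193*18 + 2009*0.071 = 3616.64 CFM

3616.64 CFM


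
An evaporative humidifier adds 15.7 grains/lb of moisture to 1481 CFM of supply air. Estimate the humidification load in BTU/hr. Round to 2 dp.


Q = 0.68 * 1481 * 15.7 = 15811.16 BTU/hr

15811.16 BTU/hr


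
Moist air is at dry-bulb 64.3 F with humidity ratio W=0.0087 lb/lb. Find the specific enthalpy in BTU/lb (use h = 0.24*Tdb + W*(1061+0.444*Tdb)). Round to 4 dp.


h = 0.24*64.3 + 0.0087*(1061+0.444*64.3) = 24.9111 BTU/lb

24.9111 BTU/lb


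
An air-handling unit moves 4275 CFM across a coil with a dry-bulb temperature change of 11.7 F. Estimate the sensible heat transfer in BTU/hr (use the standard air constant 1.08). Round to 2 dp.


Q = 1.08 * 4275 * 11.7 = 54018.90 BTU/hr

54018.90 BTU/hr


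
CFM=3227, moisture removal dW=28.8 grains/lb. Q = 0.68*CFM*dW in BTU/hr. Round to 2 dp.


Q = 0.68 * 3227 * 28.8 = 63197.57 BTU/hr

63197.57 BTU/hr


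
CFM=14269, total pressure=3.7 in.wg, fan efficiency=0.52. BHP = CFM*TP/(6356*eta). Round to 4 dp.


BHP = 14269 * 3.7 / (6356 * 0.52) = 15.9738 hp

15.9738 hp


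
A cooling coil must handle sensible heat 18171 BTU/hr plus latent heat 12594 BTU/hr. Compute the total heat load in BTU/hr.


Qt = 18171 + 12594 = 30765 BTU/hr

30765 BTU/hr


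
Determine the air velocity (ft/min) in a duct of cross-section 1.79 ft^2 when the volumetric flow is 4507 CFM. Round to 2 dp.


V = 4507 / 1.79 = 2517.88 ft/min

2517.88 ft/min


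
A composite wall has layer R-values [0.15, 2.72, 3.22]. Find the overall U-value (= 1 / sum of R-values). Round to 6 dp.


R_total = 0.15 + 2.72 + 3.22 = 6.09
U = 1/6.09 = 0.164204

0.164204


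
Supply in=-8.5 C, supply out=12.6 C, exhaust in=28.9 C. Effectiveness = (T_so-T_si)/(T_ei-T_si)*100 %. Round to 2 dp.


eff = (12.6-(-8.5))/(28.9-(-8.5))*100 = 56.42 %

56.42 %


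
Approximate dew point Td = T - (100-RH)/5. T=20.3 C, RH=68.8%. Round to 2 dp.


Td = 20.3 - (100-68.8)/5 = 14.06 C

14.06 C


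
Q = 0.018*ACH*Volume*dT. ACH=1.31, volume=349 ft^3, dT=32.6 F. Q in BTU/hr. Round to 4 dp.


Q = 0.018 * 1.31 * 349 * 32.6 = 268.2791 BTU/hr

268.2791 BTU/hr


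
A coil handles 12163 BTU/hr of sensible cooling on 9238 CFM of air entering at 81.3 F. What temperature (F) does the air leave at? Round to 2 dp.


dT = 12163/(1.08*9238) = 1.2191
T_leave = 81.3 - 1.2191 = 80.08 F

80.08 F


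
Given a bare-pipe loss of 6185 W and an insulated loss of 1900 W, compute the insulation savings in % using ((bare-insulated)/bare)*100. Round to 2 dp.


Savings = ((6185-1900)/6185)*100 = 69.28 %

69.28 %


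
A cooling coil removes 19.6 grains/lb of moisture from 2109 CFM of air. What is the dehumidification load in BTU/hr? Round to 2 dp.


Q = 0.68 * 2109 * 19.6 = 28108.75 BTU/hr

28108.75 BTU/hr


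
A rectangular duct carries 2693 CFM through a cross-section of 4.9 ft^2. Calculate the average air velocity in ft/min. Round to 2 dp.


V = 2693 / 4.9 = 549.59 ft/min

549.59 ft/min


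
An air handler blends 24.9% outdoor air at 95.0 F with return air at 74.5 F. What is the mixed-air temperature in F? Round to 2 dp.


T_mix = 74.5 + (24.9/100)*(95.0-74.5) = 79.60 F

79.60 F


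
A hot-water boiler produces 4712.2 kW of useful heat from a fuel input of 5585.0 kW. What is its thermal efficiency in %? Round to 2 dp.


eta = (4712.2/5585.0)*100 = 84.37 %

84.37 %


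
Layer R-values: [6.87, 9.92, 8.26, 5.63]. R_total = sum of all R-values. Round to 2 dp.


R_total = 6.87 + 9.92 + 8.26 + 5.63 = 30.68

30.68


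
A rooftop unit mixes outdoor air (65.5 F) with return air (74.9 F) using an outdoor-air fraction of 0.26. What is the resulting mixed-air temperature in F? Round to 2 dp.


T_mix = 0.26*65.5 + 0.74*74.9 = 72.46 F

72.46 F


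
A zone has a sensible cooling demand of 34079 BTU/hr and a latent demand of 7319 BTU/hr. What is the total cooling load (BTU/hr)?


Qt = 34079 + 7319 = 41398 BTU/hr

41398 BTU/hr


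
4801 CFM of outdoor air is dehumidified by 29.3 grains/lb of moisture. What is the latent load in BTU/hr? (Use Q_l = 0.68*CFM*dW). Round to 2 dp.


Q = 0.68 * 4801 * 29.3 = 95655.12 BTU/hr

95655.12 BTU/hr


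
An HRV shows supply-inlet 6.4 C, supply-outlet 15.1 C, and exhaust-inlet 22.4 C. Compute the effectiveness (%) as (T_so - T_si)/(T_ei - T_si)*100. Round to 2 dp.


eff = (15.1-6.4)/(22.4-6.4)*100 = 54.38 %

54.38 %


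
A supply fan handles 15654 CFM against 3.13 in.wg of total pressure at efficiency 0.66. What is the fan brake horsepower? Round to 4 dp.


BHP = 15654 * 3.13 / (6356 * 0.66) = 11.6800 hp

11.6800 hp


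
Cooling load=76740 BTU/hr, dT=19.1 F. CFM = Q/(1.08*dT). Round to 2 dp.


CFM = 76740 / (1.08 * 19.1) = 3720.19

3720.19 CFM


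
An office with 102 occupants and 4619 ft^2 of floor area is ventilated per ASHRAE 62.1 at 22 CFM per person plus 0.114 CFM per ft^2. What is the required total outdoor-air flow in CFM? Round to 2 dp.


Total = 102*22 + 4619*0.114 = 2770.57 CFM

2770.57 CFM


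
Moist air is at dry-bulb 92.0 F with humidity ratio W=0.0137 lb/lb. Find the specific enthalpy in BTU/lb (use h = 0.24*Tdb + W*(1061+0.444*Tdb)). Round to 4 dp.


h = 0.24*92.0 + 0.0137*(1061+0.444*92.0) = 37.1753 BTU/lb

37.1753 BTU/lb


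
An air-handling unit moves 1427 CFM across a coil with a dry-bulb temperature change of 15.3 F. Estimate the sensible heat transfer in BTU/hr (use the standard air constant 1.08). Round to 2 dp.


Q = 1.08 * 1427 * 15.3 = 23579.75 BTU/hr

23579.75 BTU/hr


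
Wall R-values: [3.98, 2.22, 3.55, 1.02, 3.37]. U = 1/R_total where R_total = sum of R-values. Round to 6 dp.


R_total = 3.98 + 2.22 + 3.55 + 1.02 + 3.37 = 14.14
U = 1/14.14 = 0.070721

0.070721


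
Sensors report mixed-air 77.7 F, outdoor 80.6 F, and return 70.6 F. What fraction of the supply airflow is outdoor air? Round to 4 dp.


frac = (77.7 - 70.6) / (80.6 - 70.6) = 0.7100

0.7100


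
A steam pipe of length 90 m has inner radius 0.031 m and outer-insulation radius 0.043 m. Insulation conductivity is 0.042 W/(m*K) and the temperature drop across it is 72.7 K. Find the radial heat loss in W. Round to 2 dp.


Q = 2*pi*0.042*90*72.7/ln(0.043/0.031) = 5276.86 W

5276.86 W


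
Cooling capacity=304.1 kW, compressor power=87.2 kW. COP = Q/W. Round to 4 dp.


COP = 304.1 / 87.2 = 3.4874

3.4874


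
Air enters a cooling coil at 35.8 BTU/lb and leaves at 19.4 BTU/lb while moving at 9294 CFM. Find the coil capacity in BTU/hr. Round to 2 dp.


Q = 4.5 * 9294 * (35.8 - 19.4) = 685897.20 BTU/hr

685897.20 BTU/hr


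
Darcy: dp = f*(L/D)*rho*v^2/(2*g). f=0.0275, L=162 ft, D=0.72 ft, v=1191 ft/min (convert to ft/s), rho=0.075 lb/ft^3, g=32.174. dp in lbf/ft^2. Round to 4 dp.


v_fps = 1191/60 = 19.85 ft/s
dp = 0.0275*(162/0.72)*0.075*19.85^2/(2*32.174) = 2.8416 lbf/ft^2

2.8416 lbf/ft^2


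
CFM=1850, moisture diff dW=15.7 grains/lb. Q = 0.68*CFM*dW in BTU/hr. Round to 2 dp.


Q = 0.68 * 1850 * 15.7 = 19750.60 BTU/hr

19750.60 BTU/hr


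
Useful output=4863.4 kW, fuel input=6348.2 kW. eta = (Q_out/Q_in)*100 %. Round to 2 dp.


eta = (4863.4/6348.2)*100 = 76.61 %

76.61 %


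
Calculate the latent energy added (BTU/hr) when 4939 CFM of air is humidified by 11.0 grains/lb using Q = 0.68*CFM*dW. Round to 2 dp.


Q = 0.68 * 4939 * 11.0 = 36943.72 BTU/hr

36943.72 BTU/hr


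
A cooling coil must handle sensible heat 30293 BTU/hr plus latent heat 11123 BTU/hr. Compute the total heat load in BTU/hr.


Qt = 30293 + 11123 = 41416 BTU/hr

41416 BTU/hr


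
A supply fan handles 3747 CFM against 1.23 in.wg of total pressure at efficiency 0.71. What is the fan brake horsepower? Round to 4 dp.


BHP = 3747 * 1.23 / (6356 * 0.71) = 1.0213 hp

1.0213 hp


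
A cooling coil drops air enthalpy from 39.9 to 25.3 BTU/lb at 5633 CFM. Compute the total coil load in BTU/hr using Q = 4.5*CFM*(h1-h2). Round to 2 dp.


Q = 4.5 * 5633 * (39.9 - 25.3) = 370088.10 BTU/hr

370088.10 BTU/hr


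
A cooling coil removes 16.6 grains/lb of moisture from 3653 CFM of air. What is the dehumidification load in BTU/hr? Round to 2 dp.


Q = 0.68 * 3653 * 16.6 = 41235.06 BTU/hr

41235.06 BTU/hr


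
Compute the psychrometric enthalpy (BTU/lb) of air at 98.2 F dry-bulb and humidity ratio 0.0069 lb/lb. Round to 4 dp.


h = 0.24*98.2 + 0.0069*(1061+0.444*98.2) = 31.1897 BTU/lb

31.1897 BTU/lb


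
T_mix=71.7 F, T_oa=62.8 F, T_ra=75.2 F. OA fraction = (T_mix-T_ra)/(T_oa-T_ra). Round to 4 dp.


frac = (71.7 - 75.2) / (62.8 - 75.2) = 0.2823

0.2823


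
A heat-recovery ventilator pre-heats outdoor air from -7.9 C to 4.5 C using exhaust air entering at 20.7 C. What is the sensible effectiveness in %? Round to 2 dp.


eff = (4.5-(-7.9))/(20.7-(-7.9))*100 = 43.36 %

43.36 %


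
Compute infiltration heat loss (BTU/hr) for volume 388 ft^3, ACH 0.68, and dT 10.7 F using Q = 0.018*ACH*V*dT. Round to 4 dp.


Q = 0.018 * 0.68 * 388 * 10.7 = 50.8156 BTU/hr

50.8156 BTU/hr


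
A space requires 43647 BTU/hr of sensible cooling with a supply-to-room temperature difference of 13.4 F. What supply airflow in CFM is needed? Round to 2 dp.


CFM = 43647 / (1.08 * 13.4) = 3015.96

3015.96 CFM


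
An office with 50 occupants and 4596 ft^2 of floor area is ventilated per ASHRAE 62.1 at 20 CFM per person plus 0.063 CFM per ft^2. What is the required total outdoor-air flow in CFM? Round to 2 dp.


Total = 50*20 + 4596*0.063 = 1289.55 CFM

1289.55 CFM


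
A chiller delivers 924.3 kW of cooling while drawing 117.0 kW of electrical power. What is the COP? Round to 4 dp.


COP = 924.3 / 117.0 = 7.9000

7.9000


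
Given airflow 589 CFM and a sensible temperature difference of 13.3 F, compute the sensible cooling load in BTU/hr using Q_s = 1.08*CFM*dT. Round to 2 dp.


Q = 1.08 * 589 * 13.3 = 8460.40 BTU/hr

8460.40 BTU/hr


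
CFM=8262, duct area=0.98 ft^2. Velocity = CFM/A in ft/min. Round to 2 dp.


V = 8262 / 0.98 = 8430.61 ft/min

8430.61 ft/min


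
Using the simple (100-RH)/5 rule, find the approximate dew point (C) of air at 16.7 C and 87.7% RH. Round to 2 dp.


Td = 16.7 - (100-87.7)/5 = 14.24 C

14.24 C


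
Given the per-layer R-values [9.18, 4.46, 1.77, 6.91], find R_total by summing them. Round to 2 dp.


R_total = 9.18 + 4.46 + 1.77 + 6.91 = 22.32

22.32


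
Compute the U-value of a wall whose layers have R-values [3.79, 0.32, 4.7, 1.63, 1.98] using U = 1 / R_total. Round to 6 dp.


R_total = 3.79 + 0.32 + 4.7 + 1.63 + 1.98 = 12.42
U = 1/12.42 = 0.080515

0.080515


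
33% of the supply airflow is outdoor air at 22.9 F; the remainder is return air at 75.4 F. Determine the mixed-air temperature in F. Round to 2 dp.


T_mix = 0.33*22.9 + 0.67*75.4 = 58.08 F

58.08 F


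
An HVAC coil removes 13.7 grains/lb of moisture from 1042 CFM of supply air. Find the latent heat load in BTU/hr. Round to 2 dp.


Q = 0.68 * 1042 * 13.7 = 9707.27 BTU/hr

9707.27 BTU/hr


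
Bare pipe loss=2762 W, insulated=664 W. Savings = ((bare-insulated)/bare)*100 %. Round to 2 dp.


Savings = ((2762-664)/2762)*100 = 75.96 %

75.96 %


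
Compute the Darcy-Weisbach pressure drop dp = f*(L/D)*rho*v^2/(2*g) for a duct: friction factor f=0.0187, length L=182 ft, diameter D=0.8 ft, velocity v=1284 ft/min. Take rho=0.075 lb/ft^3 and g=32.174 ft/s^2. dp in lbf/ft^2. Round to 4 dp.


v_fps = 1284/60 = 21.4 ft/s
dp = 0.0187*(182/0.8)*0.075*21.4^2/(2*32.174) = 2.2708 lbf/ft^2

2.2708 lbf/ft^2


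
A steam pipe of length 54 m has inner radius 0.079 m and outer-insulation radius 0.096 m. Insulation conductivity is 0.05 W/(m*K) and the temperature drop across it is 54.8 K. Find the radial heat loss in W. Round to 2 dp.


Q = 2*pi*0.05*54*54.8/ln(0.096/0.079) = 4769.93 W

4769.93 W


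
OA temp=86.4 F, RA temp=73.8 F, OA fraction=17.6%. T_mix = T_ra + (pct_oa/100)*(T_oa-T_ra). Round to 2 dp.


T_mix = 73.8 + (17.6/100)*(86.4-73.8) = 76.02 F

76.02 F


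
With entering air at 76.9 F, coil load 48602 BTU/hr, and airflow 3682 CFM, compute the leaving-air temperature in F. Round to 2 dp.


dT = 48602/(1.08*3682) = 12.2221
T_leave = 76.9 - 12.2221 = 64.68 F

64.68 F


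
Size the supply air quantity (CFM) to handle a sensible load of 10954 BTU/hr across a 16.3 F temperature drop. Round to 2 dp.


CFM = 10954 / (1.08 * 16.3) = 622.24

622.24 CFM


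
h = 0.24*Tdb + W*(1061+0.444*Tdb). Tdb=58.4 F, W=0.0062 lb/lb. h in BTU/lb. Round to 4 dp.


h = 0.24*58.4 + 0.0062*(1061+0.444*58.4) = 20.7550 BTU/lb

20.7550 BTU/lb


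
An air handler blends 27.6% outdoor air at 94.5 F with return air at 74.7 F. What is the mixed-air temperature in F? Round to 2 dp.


T_mix = 74.7 + (27.6/100)*(94.5-74.7) = 80.16 F

80.16 F


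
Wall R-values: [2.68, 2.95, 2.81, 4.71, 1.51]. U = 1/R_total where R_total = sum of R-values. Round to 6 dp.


R_total = 2.68 + 2.95 + 2.81 + 4.71 + 1.51 = 14.66
U = 1/14.66 = 0.068213

0.068213


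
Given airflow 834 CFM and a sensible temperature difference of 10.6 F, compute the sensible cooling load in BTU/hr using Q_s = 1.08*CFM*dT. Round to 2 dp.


Q = 1.08 * 834 * 10.6 = 9547.63 BTU/hr

9547.63 BTU/hr
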